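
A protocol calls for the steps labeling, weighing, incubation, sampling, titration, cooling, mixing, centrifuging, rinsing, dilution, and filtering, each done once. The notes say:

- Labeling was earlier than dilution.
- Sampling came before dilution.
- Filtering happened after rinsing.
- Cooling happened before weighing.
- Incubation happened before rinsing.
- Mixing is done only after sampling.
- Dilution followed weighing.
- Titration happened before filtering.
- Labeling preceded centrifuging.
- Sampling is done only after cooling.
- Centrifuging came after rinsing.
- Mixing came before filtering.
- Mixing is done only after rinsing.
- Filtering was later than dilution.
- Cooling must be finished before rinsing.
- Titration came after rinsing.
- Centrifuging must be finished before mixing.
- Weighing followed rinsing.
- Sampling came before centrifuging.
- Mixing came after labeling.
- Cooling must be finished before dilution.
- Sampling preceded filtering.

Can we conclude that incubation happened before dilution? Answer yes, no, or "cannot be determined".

yes

Chain the constraints: incubation → rinsing → weighing → dilution. Each link is directly stated, so incubation comes before dilution.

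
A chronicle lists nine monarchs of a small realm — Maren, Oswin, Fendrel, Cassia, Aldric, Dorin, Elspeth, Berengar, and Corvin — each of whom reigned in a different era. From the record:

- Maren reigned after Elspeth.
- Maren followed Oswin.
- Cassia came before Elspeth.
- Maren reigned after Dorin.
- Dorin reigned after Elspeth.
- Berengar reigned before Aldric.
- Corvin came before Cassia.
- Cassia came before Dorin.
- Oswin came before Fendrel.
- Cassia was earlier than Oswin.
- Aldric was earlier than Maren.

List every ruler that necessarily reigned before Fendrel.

Directly stated before Fendrel: Oswin.
Cassia reaches Fendrel via Cassia → Oswin → Fendrel.
Corvin reaches Fendrel via Corvin → Cassia → Oswin → Fendrel.
No chain forces Elspeth (or any of the others) ahead of Fendrel.

Cassia, Corvin, Oswin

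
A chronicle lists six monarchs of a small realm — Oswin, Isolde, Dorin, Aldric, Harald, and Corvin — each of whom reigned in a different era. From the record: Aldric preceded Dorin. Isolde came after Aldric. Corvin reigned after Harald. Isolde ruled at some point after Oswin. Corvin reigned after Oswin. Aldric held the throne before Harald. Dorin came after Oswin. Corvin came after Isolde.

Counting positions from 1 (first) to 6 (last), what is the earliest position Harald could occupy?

2

Aldric must come before Harald — 1 forced predecessor.
Nothing else is forced ahead of Harald, so their earliest slot is position 1 + 1 = 2.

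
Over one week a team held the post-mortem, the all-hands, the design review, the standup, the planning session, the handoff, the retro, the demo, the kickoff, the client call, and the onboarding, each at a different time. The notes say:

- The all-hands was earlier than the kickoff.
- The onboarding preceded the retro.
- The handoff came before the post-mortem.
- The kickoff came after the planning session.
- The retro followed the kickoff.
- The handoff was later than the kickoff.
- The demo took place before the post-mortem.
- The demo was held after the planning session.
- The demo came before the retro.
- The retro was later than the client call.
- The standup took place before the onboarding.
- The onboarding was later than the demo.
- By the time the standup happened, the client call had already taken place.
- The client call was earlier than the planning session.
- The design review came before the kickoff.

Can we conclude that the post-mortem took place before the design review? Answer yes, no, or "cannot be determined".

Tracing the constraints gives the design review → the kickoff → the handoff → the post-mortem, so the design review must come before the post-mortem.
That means the post-mortem cannot be before the design review.

no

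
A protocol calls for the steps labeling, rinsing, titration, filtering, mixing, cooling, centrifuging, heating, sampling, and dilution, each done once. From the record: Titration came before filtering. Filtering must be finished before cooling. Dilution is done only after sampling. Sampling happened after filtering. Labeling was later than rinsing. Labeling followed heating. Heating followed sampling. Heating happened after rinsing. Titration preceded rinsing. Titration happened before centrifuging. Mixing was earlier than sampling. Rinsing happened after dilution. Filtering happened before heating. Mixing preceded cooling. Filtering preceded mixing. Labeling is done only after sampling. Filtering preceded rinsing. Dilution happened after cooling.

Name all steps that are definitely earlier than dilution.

cooling, filtering, mixing, sampling, titration

Directly stated before dilution: cooling and sampling.
Filtering reaches dilution via filtering → cooling → dilution.
Mixing reaches dilution via mixing → cooling → dilution.
Titration reaches dilution via titration → filtering → cooling → dilution.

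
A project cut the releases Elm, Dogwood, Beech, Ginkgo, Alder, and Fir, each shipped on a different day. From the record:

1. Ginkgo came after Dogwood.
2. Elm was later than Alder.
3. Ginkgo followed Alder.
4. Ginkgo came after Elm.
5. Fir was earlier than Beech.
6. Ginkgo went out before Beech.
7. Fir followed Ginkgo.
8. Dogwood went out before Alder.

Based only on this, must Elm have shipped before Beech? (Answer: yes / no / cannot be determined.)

Chain the constraints: Elm → Ginkgo → Beech. Each link is directly stated, so Elm comes before Beech.

yes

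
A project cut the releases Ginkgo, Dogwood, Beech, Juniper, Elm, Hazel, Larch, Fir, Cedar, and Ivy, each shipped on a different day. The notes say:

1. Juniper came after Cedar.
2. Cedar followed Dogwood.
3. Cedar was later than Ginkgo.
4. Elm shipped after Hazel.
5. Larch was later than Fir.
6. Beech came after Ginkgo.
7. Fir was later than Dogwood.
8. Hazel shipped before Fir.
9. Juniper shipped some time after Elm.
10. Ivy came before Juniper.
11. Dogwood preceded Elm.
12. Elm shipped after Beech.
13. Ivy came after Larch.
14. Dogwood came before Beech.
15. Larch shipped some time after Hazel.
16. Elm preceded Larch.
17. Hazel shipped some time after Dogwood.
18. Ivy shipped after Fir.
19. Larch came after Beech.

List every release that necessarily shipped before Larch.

Beech, Dogwood, Elm, Fir, Ginkgo, Hazel

Directly stated before Larch: Beech, Elm, Fir, and Hazel.
Dogwood reaches Larch via Dogwood → Fir → Larch.
Ginkgo reaches Larch via Ginkgo → Beech → Larch.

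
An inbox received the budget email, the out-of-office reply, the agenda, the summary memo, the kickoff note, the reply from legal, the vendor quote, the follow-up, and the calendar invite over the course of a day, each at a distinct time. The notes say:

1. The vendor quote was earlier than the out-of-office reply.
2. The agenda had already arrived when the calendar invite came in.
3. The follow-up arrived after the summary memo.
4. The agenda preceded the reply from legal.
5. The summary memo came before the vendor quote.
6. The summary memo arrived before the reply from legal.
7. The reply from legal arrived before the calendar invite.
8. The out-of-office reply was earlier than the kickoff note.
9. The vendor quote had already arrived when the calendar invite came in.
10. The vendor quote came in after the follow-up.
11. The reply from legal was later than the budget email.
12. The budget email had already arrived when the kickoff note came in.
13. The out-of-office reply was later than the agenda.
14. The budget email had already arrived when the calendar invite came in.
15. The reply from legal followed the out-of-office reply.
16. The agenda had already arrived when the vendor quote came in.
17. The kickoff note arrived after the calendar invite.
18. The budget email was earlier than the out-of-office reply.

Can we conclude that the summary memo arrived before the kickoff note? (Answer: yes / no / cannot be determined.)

Chain the constraints: the summary memo → the reply from legal → the calendar invite → the kickoff note. Each link is directly stated, so the summary memo comes before the kickoff note.

yes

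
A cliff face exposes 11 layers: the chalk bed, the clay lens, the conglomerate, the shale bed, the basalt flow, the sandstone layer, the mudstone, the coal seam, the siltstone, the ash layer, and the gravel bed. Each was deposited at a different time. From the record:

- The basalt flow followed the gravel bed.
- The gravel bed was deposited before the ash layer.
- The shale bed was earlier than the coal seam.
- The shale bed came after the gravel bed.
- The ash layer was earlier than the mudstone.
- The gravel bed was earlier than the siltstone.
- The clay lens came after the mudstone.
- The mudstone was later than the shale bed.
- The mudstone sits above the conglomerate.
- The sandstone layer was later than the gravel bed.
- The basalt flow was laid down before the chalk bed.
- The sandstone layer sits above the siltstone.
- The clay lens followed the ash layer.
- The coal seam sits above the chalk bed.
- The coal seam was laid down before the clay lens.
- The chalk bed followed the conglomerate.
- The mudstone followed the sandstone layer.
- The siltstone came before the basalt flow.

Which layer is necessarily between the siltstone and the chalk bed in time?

Tracing the constraints gives the siltstone → the basalt flow → the chalk bed, so the basalt flow sits after the siltstone and before the chalk bed.
No other layer is forced both after the siltstone and before the chalk bed.

the basalt flow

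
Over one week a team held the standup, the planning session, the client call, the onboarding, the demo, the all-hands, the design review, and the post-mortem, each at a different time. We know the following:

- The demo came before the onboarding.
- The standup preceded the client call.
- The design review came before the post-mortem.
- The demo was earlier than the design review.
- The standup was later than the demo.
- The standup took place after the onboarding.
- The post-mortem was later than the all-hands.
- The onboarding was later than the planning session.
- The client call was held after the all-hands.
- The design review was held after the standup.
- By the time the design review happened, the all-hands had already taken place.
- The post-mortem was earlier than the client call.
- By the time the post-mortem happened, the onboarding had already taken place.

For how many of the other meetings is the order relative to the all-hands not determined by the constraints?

Forced after the all-hands: the client call, the design review, and the post-mortem.
That leaves the demo, the onboarding, the planning session, and the standup with no forced order relative to the all-hands — 4.

4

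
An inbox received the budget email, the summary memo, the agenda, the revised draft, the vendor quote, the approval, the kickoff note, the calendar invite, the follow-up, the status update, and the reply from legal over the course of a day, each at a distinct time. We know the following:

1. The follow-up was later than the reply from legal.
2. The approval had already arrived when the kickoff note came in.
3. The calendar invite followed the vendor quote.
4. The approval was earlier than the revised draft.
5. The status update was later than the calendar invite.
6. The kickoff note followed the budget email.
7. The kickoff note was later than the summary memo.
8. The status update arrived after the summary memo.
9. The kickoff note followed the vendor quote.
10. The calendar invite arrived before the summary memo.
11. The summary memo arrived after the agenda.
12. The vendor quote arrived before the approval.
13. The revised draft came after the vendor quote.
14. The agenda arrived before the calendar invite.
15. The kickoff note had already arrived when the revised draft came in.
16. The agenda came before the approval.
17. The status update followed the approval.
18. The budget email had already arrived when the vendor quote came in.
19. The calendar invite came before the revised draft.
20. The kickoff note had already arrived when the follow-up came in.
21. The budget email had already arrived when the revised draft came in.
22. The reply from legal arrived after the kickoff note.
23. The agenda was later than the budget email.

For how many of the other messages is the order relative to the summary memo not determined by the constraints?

Forced before the summary memo: the agenda, the budget email, the calendar invite, and the vendor quote; forced after the summary memo: the follow-up, the kickoff note, the reply from legal, the revised draft, and the status update.
That leaves the approval with no forced order relative to the summary memo — 1.

1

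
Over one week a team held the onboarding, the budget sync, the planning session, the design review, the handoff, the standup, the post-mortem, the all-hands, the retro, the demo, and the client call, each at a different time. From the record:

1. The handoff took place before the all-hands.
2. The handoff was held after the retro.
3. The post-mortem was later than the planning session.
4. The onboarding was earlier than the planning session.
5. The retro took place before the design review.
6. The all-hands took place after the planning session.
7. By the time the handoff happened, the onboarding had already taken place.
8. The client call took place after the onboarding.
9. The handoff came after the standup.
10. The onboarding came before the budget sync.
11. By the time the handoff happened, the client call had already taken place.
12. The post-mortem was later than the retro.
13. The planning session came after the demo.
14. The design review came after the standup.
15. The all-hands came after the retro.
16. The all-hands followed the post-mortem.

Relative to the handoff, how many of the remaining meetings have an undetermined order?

Forced before the handoff: the client call, the onboarding, the retro, and the standup; forced after the handoff: the all-hands.
That leaves the budget sync, the demo, the design review, the planning session, and the post-mortem with no forced order relative to the handoff — 5.

5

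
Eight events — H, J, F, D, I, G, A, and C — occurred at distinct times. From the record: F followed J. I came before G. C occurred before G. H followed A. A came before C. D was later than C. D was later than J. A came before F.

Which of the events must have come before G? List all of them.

A, C, I

Directly stated before G: C and I.
A reaches G via A → C → G.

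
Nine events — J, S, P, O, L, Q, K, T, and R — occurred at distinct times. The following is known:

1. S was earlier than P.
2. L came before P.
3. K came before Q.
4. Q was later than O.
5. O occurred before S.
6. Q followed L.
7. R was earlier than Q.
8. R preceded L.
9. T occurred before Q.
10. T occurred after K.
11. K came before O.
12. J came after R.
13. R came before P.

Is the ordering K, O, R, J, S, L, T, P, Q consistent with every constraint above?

Check each stated constraint against the proposed order — e.g. O is ahead of Q; K is ahead of Q. Every pair is in the required order; nothing is violated.

yes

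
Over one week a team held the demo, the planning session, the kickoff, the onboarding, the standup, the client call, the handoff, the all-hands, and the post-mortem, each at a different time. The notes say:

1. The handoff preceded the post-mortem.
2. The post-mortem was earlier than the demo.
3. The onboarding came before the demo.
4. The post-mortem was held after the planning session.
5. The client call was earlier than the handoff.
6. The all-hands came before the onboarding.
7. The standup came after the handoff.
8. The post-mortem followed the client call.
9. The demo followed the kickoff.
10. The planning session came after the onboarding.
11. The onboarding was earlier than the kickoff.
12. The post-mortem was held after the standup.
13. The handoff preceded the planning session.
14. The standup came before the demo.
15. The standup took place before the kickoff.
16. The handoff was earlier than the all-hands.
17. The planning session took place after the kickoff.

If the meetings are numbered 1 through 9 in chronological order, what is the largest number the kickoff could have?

The kickoff must come before the demo, the planning session, and the post-mortem — 3 meetings forced after it.
Everything else can be placed before the kickoff in some valid order, so the kickoff can sit as late as position 9 − 3 = 6.

6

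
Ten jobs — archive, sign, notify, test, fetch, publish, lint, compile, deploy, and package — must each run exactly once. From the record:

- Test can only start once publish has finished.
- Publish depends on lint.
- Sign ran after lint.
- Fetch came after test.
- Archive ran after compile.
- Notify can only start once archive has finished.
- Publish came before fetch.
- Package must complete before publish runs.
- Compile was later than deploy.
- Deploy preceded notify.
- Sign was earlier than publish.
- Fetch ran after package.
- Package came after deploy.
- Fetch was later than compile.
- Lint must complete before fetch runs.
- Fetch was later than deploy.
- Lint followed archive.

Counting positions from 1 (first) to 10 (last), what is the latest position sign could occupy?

Sign must come before fetch, publish, and test — 3 stages forced after it.
Everything else can be placed before sign in some valid order, so sign can sit as late as position 10 − 3 = 7.

7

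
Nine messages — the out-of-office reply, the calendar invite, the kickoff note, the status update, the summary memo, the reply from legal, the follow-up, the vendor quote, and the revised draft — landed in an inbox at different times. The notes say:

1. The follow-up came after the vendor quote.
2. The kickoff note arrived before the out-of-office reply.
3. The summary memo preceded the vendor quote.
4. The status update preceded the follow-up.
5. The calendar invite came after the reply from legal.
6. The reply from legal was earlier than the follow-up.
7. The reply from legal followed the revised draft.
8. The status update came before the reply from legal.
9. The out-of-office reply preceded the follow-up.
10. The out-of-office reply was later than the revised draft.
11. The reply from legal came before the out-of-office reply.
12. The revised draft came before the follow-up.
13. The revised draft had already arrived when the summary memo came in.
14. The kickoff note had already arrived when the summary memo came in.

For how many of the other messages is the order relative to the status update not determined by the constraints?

4

Forced after the status update: the calendar invite, the follow-up, the out-of-office reply, and the reply from legal.
That leaves the kickoff note, the revised draft, the summary memo, and the vendor quote with no forced order relative to the status update — 4.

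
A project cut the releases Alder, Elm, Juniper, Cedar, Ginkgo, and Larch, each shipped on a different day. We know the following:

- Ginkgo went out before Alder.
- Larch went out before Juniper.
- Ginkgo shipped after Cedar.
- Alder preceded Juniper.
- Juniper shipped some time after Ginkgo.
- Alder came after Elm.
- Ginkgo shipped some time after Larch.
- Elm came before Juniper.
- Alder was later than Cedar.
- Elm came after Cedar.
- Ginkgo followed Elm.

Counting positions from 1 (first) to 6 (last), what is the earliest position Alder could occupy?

Cedar, Elm, Ginkgo, and Larch must all come before Alder — 4 forced predecessors.
Nothing else is forced ahead of Alder, so its earliest slot is position 4 + 1 = 5.

5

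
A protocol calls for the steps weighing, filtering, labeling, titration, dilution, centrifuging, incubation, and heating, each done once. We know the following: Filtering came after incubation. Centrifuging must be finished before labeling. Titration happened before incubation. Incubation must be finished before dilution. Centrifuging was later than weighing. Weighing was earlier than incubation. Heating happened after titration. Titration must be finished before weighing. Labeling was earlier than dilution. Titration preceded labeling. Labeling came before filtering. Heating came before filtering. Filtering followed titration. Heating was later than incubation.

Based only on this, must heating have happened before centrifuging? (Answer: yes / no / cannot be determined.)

cannot be determined

No chain of stated constraints runs from heating to centrifuging, and none runs from centrifuging to heating either.
So the relative order of heating and centrifuging is not fixed by the given facts.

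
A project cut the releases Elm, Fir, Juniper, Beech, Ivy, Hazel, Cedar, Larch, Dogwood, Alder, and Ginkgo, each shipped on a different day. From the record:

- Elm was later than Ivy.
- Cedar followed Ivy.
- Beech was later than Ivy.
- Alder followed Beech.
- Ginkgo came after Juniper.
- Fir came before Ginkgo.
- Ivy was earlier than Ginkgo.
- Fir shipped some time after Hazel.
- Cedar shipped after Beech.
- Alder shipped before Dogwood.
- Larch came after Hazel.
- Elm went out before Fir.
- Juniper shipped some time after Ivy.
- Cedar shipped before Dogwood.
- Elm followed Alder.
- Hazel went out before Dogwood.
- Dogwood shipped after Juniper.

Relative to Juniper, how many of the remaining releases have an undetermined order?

7

Forced before Juniper: Ivy; forced after Juniper: Dogwood and Ginkgo.
That leaves Alder, Beech, Cedar, Elm, Fir, Hazel, and Larch with no forced order relative to Juniper — 7.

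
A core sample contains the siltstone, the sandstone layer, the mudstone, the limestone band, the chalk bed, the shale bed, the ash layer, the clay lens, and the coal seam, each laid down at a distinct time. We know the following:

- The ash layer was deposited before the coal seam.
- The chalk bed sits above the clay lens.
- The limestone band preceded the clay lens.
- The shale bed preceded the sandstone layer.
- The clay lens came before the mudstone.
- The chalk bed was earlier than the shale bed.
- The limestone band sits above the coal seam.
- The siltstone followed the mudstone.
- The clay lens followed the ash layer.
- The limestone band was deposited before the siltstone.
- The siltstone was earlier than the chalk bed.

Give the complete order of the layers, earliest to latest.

The constraints fix every adjacent pair, so only one ordering works:
the ash layer → the coal seam → the limestone band → the clay lens → the mudstone → the siltstone → the chalk bed → the shale bed → the sandstone layer.

the ash layer, the coal seam, the limestone band, the clay lens, the mudstone, the siltstone, the chalk bed, the shale bed, the sandstone layer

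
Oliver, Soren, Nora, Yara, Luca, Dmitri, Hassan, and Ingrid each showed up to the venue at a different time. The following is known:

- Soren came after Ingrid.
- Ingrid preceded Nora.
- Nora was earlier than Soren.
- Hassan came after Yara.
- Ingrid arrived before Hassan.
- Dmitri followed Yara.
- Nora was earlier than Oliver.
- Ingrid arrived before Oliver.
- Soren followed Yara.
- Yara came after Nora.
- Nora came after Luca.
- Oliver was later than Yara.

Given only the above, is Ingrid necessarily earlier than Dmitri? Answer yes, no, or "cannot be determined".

yes

Chain the constraints: Ingrid → Nora → Yara → Dmitri. Each link is directly stated, so Ingrid comes before Dmitri.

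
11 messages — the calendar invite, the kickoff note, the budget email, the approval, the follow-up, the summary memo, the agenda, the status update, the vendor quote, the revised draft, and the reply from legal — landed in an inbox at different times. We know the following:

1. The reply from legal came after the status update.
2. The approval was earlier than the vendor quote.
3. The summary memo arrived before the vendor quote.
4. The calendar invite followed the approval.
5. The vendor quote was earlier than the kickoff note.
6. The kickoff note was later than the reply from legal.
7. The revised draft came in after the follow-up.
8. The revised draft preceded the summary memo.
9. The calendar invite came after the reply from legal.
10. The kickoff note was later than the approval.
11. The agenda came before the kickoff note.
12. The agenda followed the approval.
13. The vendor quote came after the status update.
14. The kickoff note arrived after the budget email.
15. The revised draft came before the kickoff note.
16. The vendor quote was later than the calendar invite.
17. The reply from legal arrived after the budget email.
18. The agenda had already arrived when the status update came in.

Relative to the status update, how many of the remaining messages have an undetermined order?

Forced before the status update: the agenda and the approval; forced after the status update: the calendar invite, the kickoff note, the reply from legal, and the vendor quote.
That leaves the budget email, the follow-up, the revised draft, and the summary memo with no forced order relative to the status update — 4.

4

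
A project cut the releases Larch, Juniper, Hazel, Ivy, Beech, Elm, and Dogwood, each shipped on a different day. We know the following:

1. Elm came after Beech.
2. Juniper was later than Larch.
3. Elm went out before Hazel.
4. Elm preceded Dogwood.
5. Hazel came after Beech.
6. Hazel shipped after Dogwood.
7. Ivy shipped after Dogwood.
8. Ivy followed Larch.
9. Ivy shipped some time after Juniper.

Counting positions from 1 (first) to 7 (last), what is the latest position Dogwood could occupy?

5

Dogwood must come before Hazel and Ivy — 2 releases forced after it.
Everything else can be placed before Dogwood in some valid order, so Dogwood can sit as late as position 7 − 2 = 5.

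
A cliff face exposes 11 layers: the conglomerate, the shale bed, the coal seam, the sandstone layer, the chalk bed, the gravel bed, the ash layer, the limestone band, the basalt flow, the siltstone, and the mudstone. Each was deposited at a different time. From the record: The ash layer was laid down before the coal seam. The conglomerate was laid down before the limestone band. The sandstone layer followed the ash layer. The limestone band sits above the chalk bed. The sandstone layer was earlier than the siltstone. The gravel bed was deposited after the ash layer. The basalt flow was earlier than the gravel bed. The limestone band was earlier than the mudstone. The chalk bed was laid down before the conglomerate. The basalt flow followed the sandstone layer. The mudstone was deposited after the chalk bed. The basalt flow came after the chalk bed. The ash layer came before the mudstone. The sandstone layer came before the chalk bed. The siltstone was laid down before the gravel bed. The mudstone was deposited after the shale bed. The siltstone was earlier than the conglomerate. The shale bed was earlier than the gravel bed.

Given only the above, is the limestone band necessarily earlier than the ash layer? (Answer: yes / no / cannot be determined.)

Tracing the constraints gives the ash layer → the sandstone layer → the chalk bed → the limestone band, so the ash layer must come before the limestone band.
That means the limestone band cannot be before the ash layer.

no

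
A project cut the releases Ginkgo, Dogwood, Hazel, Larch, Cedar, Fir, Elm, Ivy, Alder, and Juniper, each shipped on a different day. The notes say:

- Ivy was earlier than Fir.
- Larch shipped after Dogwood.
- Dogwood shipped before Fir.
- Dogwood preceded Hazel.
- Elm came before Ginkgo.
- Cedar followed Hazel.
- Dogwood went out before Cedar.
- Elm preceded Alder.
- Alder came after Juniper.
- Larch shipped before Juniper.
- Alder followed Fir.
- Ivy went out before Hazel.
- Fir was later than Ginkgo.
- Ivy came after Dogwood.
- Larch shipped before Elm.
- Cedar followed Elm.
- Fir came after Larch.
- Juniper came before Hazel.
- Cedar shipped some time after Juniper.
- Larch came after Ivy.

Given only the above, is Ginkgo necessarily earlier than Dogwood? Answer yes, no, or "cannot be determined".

no

Tracing the constraints gives Dogwood → Larch → Elm → Ginkgo, so Dogwood must come before Ginkgo.
That means Ginkgo cannot be before Dogwood.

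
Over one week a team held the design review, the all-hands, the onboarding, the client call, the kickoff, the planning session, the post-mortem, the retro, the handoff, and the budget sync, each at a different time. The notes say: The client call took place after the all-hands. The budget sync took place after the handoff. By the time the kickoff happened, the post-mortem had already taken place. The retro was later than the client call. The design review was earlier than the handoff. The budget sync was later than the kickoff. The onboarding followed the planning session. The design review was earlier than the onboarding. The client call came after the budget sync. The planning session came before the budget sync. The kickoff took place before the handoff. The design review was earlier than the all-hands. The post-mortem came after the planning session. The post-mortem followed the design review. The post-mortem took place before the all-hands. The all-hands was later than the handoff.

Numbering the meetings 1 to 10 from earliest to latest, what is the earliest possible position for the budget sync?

6

The design review, the handoff, the kickoff, the planning session, and the post-mortem must all come before the budget sync — 5 forced predecessors.
Nothing else is forced ahead of the budget sync, so its earliest slot is position 5 + 1 = 6.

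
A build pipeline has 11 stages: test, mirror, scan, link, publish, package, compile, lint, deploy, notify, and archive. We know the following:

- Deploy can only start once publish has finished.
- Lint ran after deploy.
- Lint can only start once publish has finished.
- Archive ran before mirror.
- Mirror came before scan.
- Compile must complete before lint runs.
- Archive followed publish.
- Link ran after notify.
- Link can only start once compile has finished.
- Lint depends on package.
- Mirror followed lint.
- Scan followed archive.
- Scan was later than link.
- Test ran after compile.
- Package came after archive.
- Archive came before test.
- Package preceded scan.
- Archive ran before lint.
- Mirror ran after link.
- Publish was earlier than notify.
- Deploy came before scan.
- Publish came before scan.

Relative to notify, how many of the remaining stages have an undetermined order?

Forced before notify: publish; forced after notify: link, mirror, and scan.
That leaves archive, compile, deploy, lint, package, and test with no forced order relative to notify — 6.

6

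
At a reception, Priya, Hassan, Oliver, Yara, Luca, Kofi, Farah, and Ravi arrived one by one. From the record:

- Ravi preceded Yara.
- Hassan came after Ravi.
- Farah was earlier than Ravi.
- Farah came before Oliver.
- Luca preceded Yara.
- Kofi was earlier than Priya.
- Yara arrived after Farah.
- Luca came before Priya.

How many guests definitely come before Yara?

Directly stated before Yara: Farah, Luca, and Ravi.
No chain forces Kofi (or any of the others) ahead of Yara.
That's Farah, Luca, and Ravi — 3 in all.

3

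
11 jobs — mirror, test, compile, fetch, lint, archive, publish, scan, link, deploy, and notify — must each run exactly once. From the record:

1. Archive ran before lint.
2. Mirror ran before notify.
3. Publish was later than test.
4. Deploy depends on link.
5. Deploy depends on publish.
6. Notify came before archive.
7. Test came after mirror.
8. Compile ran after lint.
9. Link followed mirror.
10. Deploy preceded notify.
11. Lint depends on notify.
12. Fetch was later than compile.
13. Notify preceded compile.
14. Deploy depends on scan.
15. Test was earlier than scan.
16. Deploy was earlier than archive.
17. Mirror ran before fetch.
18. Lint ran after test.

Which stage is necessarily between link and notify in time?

deploy

Tracing the constraints gives link → deploy → notify, so deploy sits after link and before notify.
No other stage is forced both after link and before notify.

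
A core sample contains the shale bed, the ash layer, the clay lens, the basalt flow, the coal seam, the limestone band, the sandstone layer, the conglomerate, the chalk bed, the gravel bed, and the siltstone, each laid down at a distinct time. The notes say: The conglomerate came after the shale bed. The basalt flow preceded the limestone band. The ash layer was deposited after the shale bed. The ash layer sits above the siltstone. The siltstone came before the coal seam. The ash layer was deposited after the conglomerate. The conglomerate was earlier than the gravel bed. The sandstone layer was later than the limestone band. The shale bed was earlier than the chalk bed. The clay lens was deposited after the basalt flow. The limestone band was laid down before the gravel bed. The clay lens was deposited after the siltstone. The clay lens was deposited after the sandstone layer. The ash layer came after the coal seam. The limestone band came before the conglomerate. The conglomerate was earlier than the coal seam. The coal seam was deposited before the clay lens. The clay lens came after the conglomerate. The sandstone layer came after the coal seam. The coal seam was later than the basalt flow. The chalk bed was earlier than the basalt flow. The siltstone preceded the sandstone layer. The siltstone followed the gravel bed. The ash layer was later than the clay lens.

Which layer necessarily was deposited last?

Every other layer has a chain of constraints placing it before the ash layer, so the ash layer is last.

the ash layer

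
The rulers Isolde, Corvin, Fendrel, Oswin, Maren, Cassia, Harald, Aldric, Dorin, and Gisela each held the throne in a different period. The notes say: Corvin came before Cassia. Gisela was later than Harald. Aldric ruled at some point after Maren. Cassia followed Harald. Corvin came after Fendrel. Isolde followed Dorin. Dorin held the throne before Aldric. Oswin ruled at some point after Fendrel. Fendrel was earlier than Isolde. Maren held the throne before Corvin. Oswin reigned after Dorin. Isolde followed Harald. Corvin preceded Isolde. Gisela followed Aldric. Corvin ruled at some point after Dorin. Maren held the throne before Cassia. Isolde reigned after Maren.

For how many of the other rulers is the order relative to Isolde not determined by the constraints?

4

Forced before Isolde: Corvin, Dorin, Fendrel, Harald, and Maren.
That leaves Aldric, Cassia, Gisela, and Oswin with no forced order relative to Isolde — 4.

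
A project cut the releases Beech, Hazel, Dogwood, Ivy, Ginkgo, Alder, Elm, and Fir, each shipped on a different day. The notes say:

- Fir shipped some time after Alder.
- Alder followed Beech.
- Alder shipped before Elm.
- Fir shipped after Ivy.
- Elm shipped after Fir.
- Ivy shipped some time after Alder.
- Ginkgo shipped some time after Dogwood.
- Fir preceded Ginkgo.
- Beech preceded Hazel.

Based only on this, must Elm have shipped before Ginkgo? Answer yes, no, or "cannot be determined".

cannot be determined

No chain of stated constraints runs from Elm to Ginkgo, and none runs from Ginkgo to Elm either.
So the relative order of Elm and Ginkgo is not fixed by the given facts.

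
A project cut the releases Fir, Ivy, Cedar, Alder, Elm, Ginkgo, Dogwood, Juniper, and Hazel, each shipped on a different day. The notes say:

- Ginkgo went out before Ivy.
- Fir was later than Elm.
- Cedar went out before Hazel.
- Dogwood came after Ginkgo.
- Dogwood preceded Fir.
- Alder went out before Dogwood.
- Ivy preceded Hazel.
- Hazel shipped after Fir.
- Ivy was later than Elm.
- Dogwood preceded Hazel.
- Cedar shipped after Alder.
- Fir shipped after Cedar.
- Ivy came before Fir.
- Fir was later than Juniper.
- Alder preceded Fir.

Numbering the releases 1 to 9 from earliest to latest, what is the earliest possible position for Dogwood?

3

Alder and Ginkgo must both come before Dogwood — 2 forced predecessors.
Nothing else is forced ahead of Dogwood, so its earliest slot is position 2 + 1 = 3.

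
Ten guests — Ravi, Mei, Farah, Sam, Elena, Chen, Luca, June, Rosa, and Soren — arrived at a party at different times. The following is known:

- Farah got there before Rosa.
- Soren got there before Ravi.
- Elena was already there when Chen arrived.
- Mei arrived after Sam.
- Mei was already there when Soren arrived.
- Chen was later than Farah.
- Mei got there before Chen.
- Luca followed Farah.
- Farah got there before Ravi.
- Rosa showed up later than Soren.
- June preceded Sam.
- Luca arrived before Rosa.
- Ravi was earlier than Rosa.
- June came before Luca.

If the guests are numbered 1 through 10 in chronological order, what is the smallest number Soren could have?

June, Mei, and Sam must all come before Soren — 3 forced predecessors.
Nothing else is forced ahead of Soren, so their earliest slot is position 3 + 1 = 4.

4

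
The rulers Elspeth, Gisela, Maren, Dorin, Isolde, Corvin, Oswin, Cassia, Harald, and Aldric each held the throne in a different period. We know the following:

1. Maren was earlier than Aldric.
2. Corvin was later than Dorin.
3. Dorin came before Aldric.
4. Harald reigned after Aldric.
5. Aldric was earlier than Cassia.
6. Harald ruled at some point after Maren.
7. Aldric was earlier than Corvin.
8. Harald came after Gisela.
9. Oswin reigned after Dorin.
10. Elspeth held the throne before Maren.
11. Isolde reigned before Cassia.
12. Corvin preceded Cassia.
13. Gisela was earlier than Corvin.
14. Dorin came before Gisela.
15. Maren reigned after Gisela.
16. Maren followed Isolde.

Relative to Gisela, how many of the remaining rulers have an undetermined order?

Forced before Gisela: Dorin; forced after Gisela: Aldric, Cassia, Corvin, Harald, and Maren.
That leaves Elspeth, Isolde, and Oswin with no forced order relative to Gisela — 3.

3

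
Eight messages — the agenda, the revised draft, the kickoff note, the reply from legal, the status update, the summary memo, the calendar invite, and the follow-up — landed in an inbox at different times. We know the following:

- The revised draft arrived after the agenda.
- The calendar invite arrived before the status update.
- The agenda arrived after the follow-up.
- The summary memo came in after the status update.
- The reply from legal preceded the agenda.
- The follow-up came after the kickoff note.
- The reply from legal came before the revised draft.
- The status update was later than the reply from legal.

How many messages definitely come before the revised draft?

4

Directly stated before the revised draft: the agenda and the reply from legal.
The follow-up reaches the revised draft via the follow-up → the agenda → the revised draft.
The kickoff note reaches the revised draft via the kickoff note → the follow-up → the agenda → the revised draft.
No chain forces the calendar invite (or any of the others) ahead of the revised draft.
That's the agenda, the follow-up, the kickoff note, and the reply from legal — 4 in all.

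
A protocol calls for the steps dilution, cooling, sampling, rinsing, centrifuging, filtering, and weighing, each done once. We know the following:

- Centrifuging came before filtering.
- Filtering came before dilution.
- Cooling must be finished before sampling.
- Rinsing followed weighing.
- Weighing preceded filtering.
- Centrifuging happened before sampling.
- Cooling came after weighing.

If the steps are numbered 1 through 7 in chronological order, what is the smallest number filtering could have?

3

Centrifuging and weighing must both come before filtering — 2 forced predecessors.
Nothing else is forced ahead of filtering, so its earliest slot is position 2 + 1 = 3.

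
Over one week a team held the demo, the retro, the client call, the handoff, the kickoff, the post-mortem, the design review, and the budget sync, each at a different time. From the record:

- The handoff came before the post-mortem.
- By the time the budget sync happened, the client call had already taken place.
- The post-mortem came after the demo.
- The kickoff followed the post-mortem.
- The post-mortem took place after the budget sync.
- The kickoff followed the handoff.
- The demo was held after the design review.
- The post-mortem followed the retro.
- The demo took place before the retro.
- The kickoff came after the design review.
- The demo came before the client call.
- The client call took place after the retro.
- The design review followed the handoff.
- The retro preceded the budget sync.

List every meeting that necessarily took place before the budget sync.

the client call, the demo, the design review, the handoff, the retro

Directly stated before the budget sync: the client call and the retro.
The demo reaches the budget sync via the demo → the retro → the budget sync.
The design review reaches the budget sync via the design review → the demo → the retro → the budget sync.
The handoff reaches the budget sync via the handoff → the design review → the demo → the retro → the budget sync.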